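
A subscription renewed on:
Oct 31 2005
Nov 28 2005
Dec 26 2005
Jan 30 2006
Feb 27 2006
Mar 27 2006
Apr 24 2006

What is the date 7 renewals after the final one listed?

Nov 27 2006

These are Mondays with 28, 28, 35, 28, 28, 28-day gaps.
Each is the final Monday of its month — Oct 31 2005 is past the 28th, so '4th Monday' doesn't fit.
May 2006 ends with Monday May 29 2006.
June 2006 ends with Monday Jun 26 2006.
Last Monday of July 2006: Jul 31 2006.
August 2006 ends with Monday Aug 28 2006.
Last Monday of September 2006: Sep 25 2006.
Last Monday of October 2006: Oct 30 2006.
November 2006 ends with Monday Nov 27 2006.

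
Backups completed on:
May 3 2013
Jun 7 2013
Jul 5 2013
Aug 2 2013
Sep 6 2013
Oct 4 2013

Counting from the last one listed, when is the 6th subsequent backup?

All dates are Fridays, 35, 28, 28, 35, 28 days apart.
Specifically, the 1st Friday of each month.
1st Friday of November 2013: Nov 1 2013.
December 2013 — 1st Friday is Dec 6 2013.
January 2014 — 1st Friday is Jan 3 2014.
1st Friday of February 2014: Feb 7 2014.
March 2014 — 1st Friday is Mar 7 2014.
April 2014 — 1st Friday is Apr 4 2014.

Apr 4 2014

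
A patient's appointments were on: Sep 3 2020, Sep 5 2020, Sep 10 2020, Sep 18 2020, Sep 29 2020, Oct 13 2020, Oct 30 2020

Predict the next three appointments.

Intervals are 2, 5, 8, 11, 14, 17 days — an arithmetic progression with common difference 3.
Next gap: 20 days. Oct 30 2020 + 20 days = Nov 19 2020.
Next gap: 23 days. Nov 19 2020 + 23 days = Dec 12 2020.
Next gap: 26 days. Dec 12 2020 + 26 days = Jan 7 2021.

Nov 19 2020, Dec 12 2020, Jan 7 2021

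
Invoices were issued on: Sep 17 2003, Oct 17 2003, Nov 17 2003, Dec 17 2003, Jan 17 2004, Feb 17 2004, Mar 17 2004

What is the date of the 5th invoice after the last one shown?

The day-of-month is always 17 (30, 31, 30, 31, 31, 29 days between events).
So this recurs on the 17th of each month.
Next: April 2004 → Apr 17 2004.
May 2004: May 17 2004.
June 2004: Jun 17 2004.
Next: July 2004 → Jul 17 2004.
August 2004: Aug 17 2004.

Aug 17 2004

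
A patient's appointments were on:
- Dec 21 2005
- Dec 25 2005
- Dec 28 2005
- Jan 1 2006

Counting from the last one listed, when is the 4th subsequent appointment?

The gap pattern 4, 3, 4 repeats every 2 events.
These are the Wednesdays and Sundays of each week.
The following Wednesday is Jan 4 2006.
Next Sunday: Jan 8 2006.
The following Wednesday is Jan 11 2006.
Next Sunday: Jan 15 2006.

Jan 15 2006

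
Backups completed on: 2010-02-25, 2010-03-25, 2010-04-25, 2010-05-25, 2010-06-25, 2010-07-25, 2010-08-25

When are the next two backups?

2010-09-25, 2010-10-25

The day-of-month is always 25 (28, 31, 30, 31, 30, 31 days between events).
So this recurs on the 25th of each month.
Next: September 2010 → 2010-09-25.
October 2010: 2010-10-25.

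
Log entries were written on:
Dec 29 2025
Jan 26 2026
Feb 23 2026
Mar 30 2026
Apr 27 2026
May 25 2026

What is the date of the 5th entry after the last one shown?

Oct 26 2026

Every date is a Monday; gaps 28, 28, 35, 28, 28 days.
Each is the last Monday of its month (at least one falls on the 29th or later, ruling out '4th Monday').
Last Monday of June 2026: Jun 29 2026.
July 2026 ends with Monday Jul 27 2026.
Last Monday of August 2026: Aug 31 2026.
September 2026 ends with Monday Sep 28 2026.
October 2026 ends with Monday Oct 26 2026.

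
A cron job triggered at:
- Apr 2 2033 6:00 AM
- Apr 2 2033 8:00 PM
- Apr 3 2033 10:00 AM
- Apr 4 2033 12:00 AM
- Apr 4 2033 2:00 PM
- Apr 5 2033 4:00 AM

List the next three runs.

Apr 5 2033 6:00 PM, Apr 6 2033 8:00 AM, Apr 6 2033 10:00 PM

Spacing: 14, 14, 14, 14, 14 h — constant 14 h.
Apr 5 2033 4:00 AM + 14 h = Apr 5 2033 6:00 PM.
Apr 5 2033 6:00 PM + 14 h = Apr 6 2033 8:00 AM.
Apr 6 2033 8:00 AM + 14 h = Apr 6 2033 10:00 PM.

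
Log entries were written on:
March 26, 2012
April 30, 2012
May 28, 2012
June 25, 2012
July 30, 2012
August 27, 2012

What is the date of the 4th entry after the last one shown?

These are Mondays with 35, 28, 28, 35, 28-day gaps.
Each is the final Monday of its month — April 30, 2012 is past the 28th, so '4th Monday' doesn't fit.
September 2012 ends with Monday September 24, 2012.
October 2012 ends with Monday October 29, 2012.
November 2012 ends with Monday November 26, 2012.
Last Monday of December 2012: December 31, 2012.

December 31, 2012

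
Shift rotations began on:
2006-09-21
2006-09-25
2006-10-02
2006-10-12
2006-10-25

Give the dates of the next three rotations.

Intervals are 4, 7, 10, 13 days — an arithmetic progression with common difference 3.
Next gap: 16 days. 2006-10-25 + 16 days = 2006-11-10.
Next gap: 19 days. 2006-11-10 + 19 days = 2006-11-29.
Next gap: 22 days. 2006-11-29 + 22 days = 2006-12-21.

2006-11-10, 2006-11-29, 2006-12-21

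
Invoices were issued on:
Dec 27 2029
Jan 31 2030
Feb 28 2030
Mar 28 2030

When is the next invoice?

All Thursdays; the gaps (35, 28, 28) vary with month length.
This is the last Thursday of each month.
April 2030 ends with Thursday Apr 25 2030.

Apr 25 2030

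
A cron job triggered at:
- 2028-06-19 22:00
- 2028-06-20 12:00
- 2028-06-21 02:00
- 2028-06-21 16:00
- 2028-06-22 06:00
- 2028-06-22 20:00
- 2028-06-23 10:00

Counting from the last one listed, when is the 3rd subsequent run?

2028-06-25 04:00

The interval is a steady 14 hours (14, 14, 14, 14, 14, 14).
2028-06-23 10:00 + 14 h = 2028-06-24 00:00.
2028-06-24 00:00 + 14 h = 2028-06-24 14:00.
2028-06-24 14:00 + 14 h = 2028-06-25 04:00.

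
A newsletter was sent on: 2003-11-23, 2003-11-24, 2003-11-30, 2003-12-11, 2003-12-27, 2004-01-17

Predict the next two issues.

2004-02-12, 2004-03-14

Intervals are 1, 6, 11, 16, 21 days — an arithmetic progression with common difference 5.
Next gap: 26 days. 2004-01-17 + 26 days = 2004-02-12.
Next gap: 31 days. 2004-02-12 + 31 days = 2004-03-14.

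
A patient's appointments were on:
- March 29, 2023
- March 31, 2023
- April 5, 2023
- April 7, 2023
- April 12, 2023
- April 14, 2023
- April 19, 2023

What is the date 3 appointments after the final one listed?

April 28, 2023

The gap pattern 2, 5, 2, 5, 2, 5 repeats every 2 events.
These are the Wednesdays and Fridays of each week.
Next Friday: April 21, 2023.
Next Wednesday: April 26, 2023.
The following Friday is April 28, 2023.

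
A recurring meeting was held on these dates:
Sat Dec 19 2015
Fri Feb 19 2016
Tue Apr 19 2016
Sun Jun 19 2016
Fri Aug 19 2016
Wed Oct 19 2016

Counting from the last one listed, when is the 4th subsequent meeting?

Mon Jun 19 2017

The day-of-month is always 19 (62, 60, 61, 61, 61 days between events).
So this recurs on the 19th of every 2 months.
December 2016: Mon Dec 19 2016.
February 2017: Sun Feb 19 2017.
Next: April 2017 → Wed Apr 19 2017.
Next: June 2017 → Mon Jun 19 2017.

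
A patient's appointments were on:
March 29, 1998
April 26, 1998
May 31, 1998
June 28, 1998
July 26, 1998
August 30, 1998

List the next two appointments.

September 27, 1998; October 25, 1998

These are Sundays with 28, 35, 28, 28, 35-day gaps.
Each is the final Sunday of its month — March 29, 1998 is past the 28th, so '4th Sunday' doesn't fit.
Last Sunday of September 1998: September 27, 1998.
Last Sunday of October 1998: October 25, 1998.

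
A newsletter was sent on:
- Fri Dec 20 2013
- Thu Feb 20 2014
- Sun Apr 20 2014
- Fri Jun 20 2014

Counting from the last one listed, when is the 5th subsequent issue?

Mon Apr 20 2015

Each date is the 20th; the gaps (62, 59, 61) track the month lengths.
The rule is the 20th of every 2 months.
August 2014: Wed Aug 20 2014.
Next: October 2014 → Mon Oct 20 2014.
Next: December 2014 → Sat Dec 20 2014.
Next: February 2015 → Fri Feb 20 2015.
Next: April 2015 → Mon Apr 20 2015.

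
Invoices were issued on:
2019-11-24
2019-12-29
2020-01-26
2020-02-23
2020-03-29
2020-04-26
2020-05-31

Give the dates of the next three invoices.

2020-06-28, 2020-07-26, 2020-08-30

Every date is a Sunday; gaps 35, 28, 28, 35, 28, 35 days.
Each is the last Sunday of its month (at least one falls on the 29th or later, ruling out '4th Sunday').
June 2020 ends with Sunday 2020-06-28.
Last Sunday of July 2020: 2020-07-26.
Last Sunday of August 2020: 2020-08-30.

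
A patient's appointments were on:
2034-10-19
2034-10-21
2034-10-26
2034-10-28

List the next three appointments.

2034-11-02, 2034-11-04, 2034-11-09

The gap pattern 2, 5, 2 repeats every 2 events.
These are the Thursdays and Saturdays of each week.
Next Thursday: 2034-11-02.
Next Saturday: 2034-11-04.
The following Thursday is 2034-11-09.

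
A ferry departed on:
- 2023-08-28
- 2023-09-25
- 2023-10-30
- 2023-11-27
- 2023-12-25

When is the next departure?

2024-01-29

All Mondays; the gaps (28, 35, 28, 28) vary with month length.
This is the last Monday of each month.
January 2024 ends with Monday 2024-01-29.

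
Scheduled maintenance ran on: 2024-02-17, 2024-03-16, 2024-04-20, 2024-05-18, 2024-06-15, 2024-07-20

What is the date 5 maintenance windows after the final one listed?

2024-12-21

Gaps: 28, 35, 28, 28, 35 days — a mix of 28 and 35. Every date is a Saturday.
Each is the 3rd Saturday of its month.
3rd Saturday of August 2024: 2024-08-17.
September 2024 — 3rd Saturday is 2024-09-21.
3rd Saturday of October 2024: 2024-10-19.
3rd Saturday of November 2024: 2024-11-16.
3rd Saturday of December 2024: 2024-12-21.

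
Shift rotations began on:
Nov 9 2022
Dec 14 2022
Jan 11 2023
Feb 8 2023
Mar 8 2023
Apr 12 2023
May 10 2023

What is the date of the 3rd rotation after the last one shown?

Aug 9 2023

All dates are Wednesdays, 35, 28, 28, 28, 35, 28 days apart.
Specifically, the 2nd Wednesday of each month.
June 2023 — 2nd Wednesday is Jun 14 2023.
July 2023 — 2nd Wednesday is Jul 12 2023.
2nd Wednesday of August 2023: Aug 9 2023.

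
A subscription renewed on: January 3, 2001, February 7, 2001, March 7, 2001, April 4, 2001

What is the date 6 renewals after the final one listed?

Gaps: 35, 28, 28 days — a mix of 28 and 35. Every date is a Wednesday.
Each is the 1st Wednesday of its month.
May 2001 — 1st Wednesday is May 2, 2001.
June 2001 — 1st Wednesday is June 6, 2001.
1st Wednesday of July 2001: July 4, 2001.
August 2001 — 1st Wednesday is August 1, 2001.
September 2001 — 1st Wednesday is September 5, 2001.
1st Wednesday of October 2001: October 3, 2001.

October 3, 2001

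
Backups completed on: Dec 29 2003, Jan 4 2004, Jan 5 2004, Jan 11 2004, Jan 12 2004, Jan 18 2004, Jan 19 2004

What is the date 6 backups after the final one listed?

Feb 9 2004

Gaps: 6, 1, 6, 1, 6, 1 days — not constant, but cyclic with period 2.
The events fall on every Monday and Sunday.
The following Sunday is Jan 25 2004.
Next Monday: Jan 26 2004.
The following Sunday is Feb 1 2004.
Next Monday: Feb 2 2004.
The following Sunday is Feb 8 2004.
The following Monday is Feb 9 2004.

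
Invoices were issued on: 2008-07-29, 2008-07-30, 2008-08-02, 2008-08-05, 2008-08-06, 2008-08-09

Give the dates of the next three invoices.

2008-08-12, 2008-08-13, 2008-08-16

The gap pattern 1, 3, 3, 1, 3 repeats every 3 events.
These are the Tuesdays, Wednesdays and Saturdays of each week.
The following Tuesday is 2008-08-12.
The following Wednesday is 2008-08-13.
Next Saturday: 2008-08-16.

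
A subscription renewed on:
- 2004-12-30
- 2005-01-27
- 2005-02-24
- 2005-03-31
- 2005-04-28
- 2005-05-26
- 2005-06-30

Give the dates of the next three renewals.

2005-07-28, 2005-08-25, 2005-09-29

All Thursdays; the gaps (28, 28, 35, 28, 28, 35) vary with month length.
This is the last Thursday of each month.
Last Thursday of July 2005: 2005-07-28.
Last Thursday of August 2005: 2005-08-25.
September 2005 ends with Thursday 2005-09-29.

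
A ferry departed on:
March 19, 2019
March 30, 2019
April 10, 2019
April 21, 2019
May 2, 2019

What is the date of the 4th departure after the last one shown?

June 15, 2019

The spacing is 11, 11, 11, 11 days — always 11 days.
May 2, 2019 + 11 days = May 13, 2019.
May 13, 2019 + 11 days = May 24, 2019.
May 24, 2019 + 11 days = June 4, 2019.
June 4, 2019 + 11 days = June 15, 2019.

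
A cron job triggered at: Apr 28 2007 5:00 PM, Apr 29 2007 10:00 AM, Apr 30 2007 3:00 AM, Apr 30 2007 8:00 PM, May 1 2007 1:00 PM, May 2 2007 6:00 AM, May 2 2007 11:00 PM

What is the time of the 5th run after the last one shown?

Spacing: 17, 17, 17, 17, 17, 17 h — constant 17 h.
May 2 2007 11:00 PM + 17 h = May 3 2007 4:00 PM.
May 3 2007 4:00 PM + 17 h = May 4 2007 9:00 AM.
May 4 2007 9:00 AM + 17 h = May 5 2007 2:00 AM.
May 5 2007 2:00 AM + 17 h = May 5 2007 7:00 PM.
May 5 2007 7:00 PM + 17 h = May 6 2007 12:00 PM.

May 6 2007 12:00 PM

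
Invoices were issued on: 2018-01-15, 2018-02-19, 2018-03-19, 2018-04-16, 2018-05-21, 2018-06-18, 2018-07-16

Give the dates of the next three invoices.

These are Mondays at 28- or 35-day spacing (35, 28, 28, 35, 28, 28).
The pattern: 3rd Monday of the month.
3rd Monday of August 2018: 2018-08-20.
September 2018 — 3rd Monday is 2018-09-17.
3rd Monday of October 2018: 2018-10-15.

2018-08-20, 2018-09-17, 2018-10-15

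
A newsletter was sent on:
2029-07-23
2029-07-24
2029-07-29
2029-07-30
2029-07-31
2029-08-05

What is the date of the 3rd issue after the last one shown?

2029-08-12

Every event lands on a Monday or Tuesday or Sunday (gaps cycle 1, 5, 1, 1, 5).
So the schedule is: every Monday, Tuesday and Sunday.
Next Monday: 2029-08-06.
The following Tuesday is 2029-08-07.
Next Sunday: 2029-08-12.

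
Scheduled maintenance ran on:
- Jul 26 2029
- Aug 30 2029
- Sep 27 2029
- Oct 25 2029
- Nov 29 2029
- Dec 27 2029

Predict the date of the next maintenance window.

Jan 31 2030

Every date is a Thursday; gaps 35, 28, 28, 35, 28 days.
Each is the last Thursday of its month (at least one falls on the 29th or later, ruling out '4th Thursday').
January 2030 ends with Thursday Jan 31 2030.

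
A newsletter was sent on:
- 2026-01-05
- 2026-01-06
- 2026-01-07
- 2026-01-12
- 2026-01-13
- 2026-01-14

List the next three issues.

Gaps: 1, 1, 5, 1, 1 days — not constant, but cyclic with period 3.
The events fall on every Monday, Tuesday and Wednesday.
Next Monday: 2026-01-19.
The following Tuesday is 2026-01-20.
The following Wednesday is 2026-01-21.

2026-01-19, 2026-01-20, 2026-01-21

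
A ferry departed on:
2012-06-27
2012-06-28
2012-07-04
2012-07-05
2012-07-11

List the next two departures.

Every event lands on a Wednesday or Thursday (gaps cycle 1, 6, 1, 6).
So the schedule is: every Wednesday and Thursday.
Next Thursday: 2012-07-12.
Next Wednesday: 2012-07-18.

2012-07-12, 2012-07-18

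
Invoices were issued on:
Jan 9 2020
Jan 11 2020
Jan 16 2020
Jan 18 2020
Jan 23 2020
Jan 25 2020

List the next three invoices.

Jan 30 2020, Feb 1 2020, Feb 6 2020

The gap pattern 2, 5, 2, 5, 2 repeats every 2 events.
These are the Thursdays and Saturdays of each week.
Next Thursday: Jan 30 2020.
Next Saturday: Feb 1 2020.
The following Thursday is Feb 6 2020.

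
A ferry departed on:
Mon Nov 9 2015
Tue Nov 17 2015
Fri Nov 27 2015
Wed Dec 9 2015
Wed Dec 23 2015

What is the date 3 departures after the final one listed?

Gaps: 8, 10, 12, 14 days — each gap is 2 larger than the previous one.
Next gap: 16 days. Wed Dec 23 2015 + 16 days = Fri Jan 8 2016.
Next gap: 18 days. Fri Jan 8 2016 + 18 days = Tue Jan 26 2016.
Next gap: 20 days. Tue Jan 26 2016 + 20 days = Mon Feb 15 2016.

Mon Feb 15 2016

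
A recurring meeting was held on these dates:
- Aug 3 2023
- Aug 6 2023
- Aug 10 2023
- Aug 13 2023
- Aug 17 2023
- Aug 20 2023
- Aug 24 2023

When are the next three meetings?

Aug 27 2023, Aug 31 2023, Sep 3 2023

Every event lands on a Thursday or Sunday (gaps cycle 3, 4, 3, 4, 3, 4).
So the schedule is: every Thursday and Sunday.
The following Sunday is Aug 27 2023.
The following Thursday is Aug 31 2023.
The following Sunday is Sep 3 2023.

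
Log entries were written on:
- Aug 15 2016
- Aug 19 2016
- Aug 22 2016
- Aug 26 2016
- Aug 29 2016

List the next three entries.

Sep 2 2016, Sep 5 2016, Sep 9 2016

The gap pattern 4, 3, 4, 3 repeats every 2 events.
These are the Mondays and Fridays of each week.
Next Friday: Sep 2 2016.
The following Monday is Sep 5 2016.
The following Friday is Sep 9 2016.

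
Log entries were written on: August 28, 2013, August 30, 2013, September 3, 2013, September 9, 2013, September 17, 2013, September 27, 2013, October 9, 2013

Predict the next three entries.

Intervals are 2, 4, 6, 8, 10, 12 days — an arithmetic progression with common difference 2.
Next gap: 14 days. October 9, 2013 + 14 days = October 23, 2013.
Next gap: 16 days. October 23, 2013 + 16 days = November 8, 2013.
Next gap: 18 days. November 8, 2013 + 18 days = November 26, 2013.

October 23, 2013; November 8, 2013; November 26, 2013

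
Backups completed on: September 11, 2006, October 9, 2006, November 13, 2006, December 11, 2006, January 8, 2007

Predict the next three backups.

February 12, 2007; March 12, 2007; April 9, 2007

All dates are Mondays, 28, 35, 28, 28 days apart.
Specifically, the 2nd Monday of each month.
2nd Monday of February 2007: February 12, 2007.
March 2007 — 2nd Monday is March 12, 2007.
April 2007 — 2nd Monday is April 9, 2007.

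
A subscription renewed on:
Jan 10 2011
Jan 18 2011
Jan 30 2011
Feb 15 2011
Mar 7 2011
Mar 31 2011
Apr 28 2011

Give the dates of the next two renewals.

Gaps: 8, 12, 16, 20, 24, 28 days — each gap is 4 larger than the previous one.
Next gap: 32 days. Apr 28 2011 + 32 days = May 30 2011.
Next gap: 36 days. May 30 2011 + 36 days = Jul 5 2011.

May 30 2011, Jul 5 2011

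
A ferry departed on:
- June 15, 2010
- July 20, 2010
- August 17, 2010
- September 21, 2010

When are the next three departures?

October 19, 2010; November 16, 2010; December 21, 2010

These are Tuesdays at 28- or 35-day spacing (35, 28, 35).
The pattern: 3rd Tuesday of the month.
October 2010 — 3rd Tuesday is October 19, 2010.
November 2010 — 3rd Tuesday is November 16, 2010.
3rd Tuesday of December 2010: December 21, 2010.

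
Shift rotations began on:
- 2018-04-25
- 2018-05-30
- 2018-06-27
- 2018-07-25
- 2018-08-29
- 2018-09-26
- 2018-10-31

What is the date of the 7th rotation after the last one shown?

2019-05-29

Every date is a Wednesday; gaps 35, 28, 28, 35, 28, 35 days.
Each is the last Wednesday of its month (at least one falls on the 29th or later, ruling out '4th Wednesday').
November 2018 ends with Wednesday 2018-11-28.
December 2018 ends with Wednesday 2018-12-26.
January 2019 ends with Wednesday 2019-01-30.
February 2019 ends with Wednesday 2019-02-27.
Last Wednesday of March 2019: 2019-03-27.
Last Wednesday of April 2019: 2019-04-24.
Last Wednesday of May 2019: 2019-05-29.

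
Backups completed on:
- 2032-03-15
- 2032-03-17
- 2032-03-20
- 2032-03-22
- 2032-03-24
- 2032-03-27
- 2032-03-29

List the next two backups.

The gap pattern 2, 3, 2, 2, 3, 2 repeats every 3 events.
These are the Mondays, Wednesdays and Saturdays of each week.
The following Wednesday is 2032-03-31.
The following Saturday is 2032-04-03.

2032-03-31, 2032-04-03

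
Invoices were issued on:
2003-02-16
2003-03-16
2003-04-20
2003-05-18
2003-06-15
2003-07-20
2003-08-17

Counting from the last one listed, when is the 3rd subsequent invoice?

All dates are Sundays, 28, 35, 28, 28, 35, 28 days apart.
Specifically, the 3rd Sunday of each month.
September 2003 — 3rd Sunday is 2003-09-21.
3rd Sunday of October 2003: 2003-10-19.
3rd Sunday of November 2003: 2003-11-16.

2003-11-16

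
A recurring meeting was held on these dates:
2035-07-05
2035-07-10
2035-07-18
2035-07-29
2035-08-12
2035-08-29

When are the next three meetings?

2035-09-18, 2035-10-11, 2035-11-06

The spacing grows by 3 each time: 5, 8, 11, 14, 17 days.
Next gap: 20 days. 2035-08-29 + 20 days = 2035-09-18.
Next gap: 23 days. 2035-09-18 + 23 days = 2035-10-11.
Next gap: 26 days. 2035-10-11 + 26 days = 2035-11-06.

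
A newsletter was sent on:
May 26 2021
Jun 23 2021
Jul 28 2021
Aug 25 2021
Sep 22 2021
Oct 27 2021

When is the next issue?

Nov 24 2021

All dates are Wednesdays, 28, 35, 28, 28, 35 days apart.
Specifically, the 4th Wednesday of each month.
November 2021 — 4th Wednesday is Nov 24 2021.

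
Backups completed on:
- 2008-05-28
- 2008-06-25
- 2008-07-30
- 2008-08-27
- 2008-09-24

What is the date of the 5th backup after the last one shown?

All Wednesdays; the gaps (28, 35, 28, 28) vary with month length.
This is the last Wednesday of each month.
Last Wednesday of October 2008: 2008-10-29.
November 2008 ends with Wednesday 2008-11-26.
December 2008 ends with Wednesday 2008-12-31.
Last Wednesday of January 2009: 2009-01-28.
Last Wednesday of February 2009: 2009-02-25.

2009-02-25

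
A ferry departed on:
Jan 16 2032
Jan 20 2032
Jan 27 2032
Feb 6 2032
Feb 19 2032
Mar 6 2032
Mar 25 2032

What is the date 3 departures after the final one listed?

Jun 8 2032

Gaps: 4, 7, 10, 13, 16, 19 days — each gap is 3 larger than the previous one.
Next gap: 22 days. Mar 25 2032 + 22 days = Apr 16 2032.
Next gap: 25 days. Apr 16 2032 + 25 days = May 11 2032.
Next gap: 28 days. May 11 2032 + 28 days = Jun 8 2032.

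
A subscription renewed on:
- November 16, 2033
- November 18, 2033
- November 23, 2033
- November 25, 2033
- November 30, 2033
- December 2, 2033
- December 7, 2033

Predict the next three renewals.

Every event lands on a Wednesday or Friday (gaps cycle 2, 5, 2, 5, 2, 5).
So the schedule is: every Wednesday and Friday.
Next Friday: December 9, 2033.
The following Wednesday is December 14, 2033.
Next Friday: December 16, 2033.

December 9, 2033; December 14, 2033; December 16, 2033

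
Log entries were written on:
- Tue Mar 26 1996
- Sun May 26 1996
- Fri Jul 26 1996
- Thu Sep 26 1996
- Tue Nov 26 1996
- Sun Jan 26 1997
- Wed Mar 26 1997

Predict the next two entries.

Mon May 26 1997, Sat Jul 26 1997

Each date is the 26th; the gaps (61, 61, 62, 61, 61, 59) track the month lengths.
The rule is the 26th of every 2 months.
Next: May 1997 → Mon May 26 1997.
Next: July 1997 → Sat Jul 26 1997.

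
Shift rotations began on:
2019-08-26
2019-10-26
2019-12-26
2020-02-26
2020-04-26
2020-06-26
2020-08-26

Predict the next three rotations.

Each date is the 26th; the gaps (61, 61, 62, 60, 61, 61) track the month lengths.
The rule is the 26th of every 2 months.
October 2020: 2020-10-26.
December 2020: 2020-12-26.
Next: February 2021 → 2021-02-26.

2020-10-26, 2020-12-26, 2021-02-26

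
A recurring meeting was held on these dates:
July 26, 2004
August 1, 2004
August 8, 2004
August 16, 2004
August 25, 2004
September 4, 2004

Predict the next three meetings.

Gaps: 6, 7, 8, 9, 10 days — each gap is 1 larger than the previous one.
Next gap: 11 days. September 4, 2004 + 11 days = September 15, 2004.
Next gap: 12 days. September 15, 2004 + 12 days = September 27, 2004.
Next gap: 13 days. September 27, 2004 + 13 days = October 10, 2004.

September 15, 2004; September 27, 2004; October 10, 2004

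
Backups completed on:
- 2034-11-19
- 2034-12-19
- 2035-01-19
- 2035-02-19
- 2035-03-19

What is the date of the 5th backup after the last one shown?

2035-08-19

The day-of-month is always 19 (30, 31, 31, 28 days between events).
So this recurs on the 19th of each month.
April 2035: 2035-04-19.
Next: May 2035 → 2035-05-19.
Next: June 2035 → 2035-06-19.
Next: July 2035 → 2035-07-19.
Next: August 2035 → 2035-08-19.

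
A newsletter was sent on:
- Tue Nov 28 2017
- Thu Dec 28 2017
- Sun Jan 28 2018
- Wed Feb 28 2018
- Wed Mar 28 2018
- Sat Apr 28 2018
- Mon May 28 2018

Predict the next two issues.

Thu Jun 28 2018, Sat Jul 28 2018

Each date is the 28th; the gaps (30, 31, 31, 28, 31, 30) track the month lengths.
The rule is the 28th of each month.
June 2018: Thu Jun 28 2018.
July 2018: Sat Jul 28 2018.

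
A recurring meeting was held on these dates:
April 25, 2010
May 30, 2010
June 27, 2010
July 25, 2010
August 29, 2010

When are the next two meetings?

September 26, 2010; October 31, 2010

These are Sundays with 35, 28, 28, 35-day gaps.
Each is the final Sunday of its month — May 30, 2010 is past the 28th, so '4th Sunday' doesn't fit.
Last Sunday of September 2010: September 26, 2010.
October 2010 ends with Sunday October 31, 2010.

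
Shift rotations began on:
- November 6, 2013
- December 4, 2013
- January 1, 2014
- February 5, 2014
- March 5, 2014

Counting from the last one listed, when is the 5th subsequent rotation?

August 6, 2014

Gaps: 28, 28, 35, 28 days — a mix of 28 and 35. Every date is a Wednesday.
Each is the 1st Wednesday of its month.
April 2014 — 1st Wednesday is April 2, 2014.
May 2014 — 1st Wednesday is May 7, 2014.
June 2014 — 1st Wednesday is June 4, 2014.
July 2014 — 1st Wednesday is July 2, 2014.
1st Wednesday of August 2014: August 6, 2014.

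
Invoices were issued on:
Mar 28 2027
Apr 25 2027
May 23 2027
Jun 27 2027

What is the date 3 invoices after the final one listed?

All dates are Sundays, 28, 28, 35 days apart.
Specifically, the 4th Sunday of each month.
July 2027 — 4th Sunday is Jul 25 2027.
August 2027 — 4th Sunday is Aug 22 2027.
September 2027 — 4th Sunday is Sep 26 2027.

Sep 26 2027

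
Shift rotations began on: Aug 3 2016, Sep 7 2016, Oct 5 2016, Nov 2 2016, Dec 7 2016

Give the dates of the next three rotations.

These are Wednesdays at 28- or 35-day spacing (35, 28, 28, 35).
The pattern: 1st Wednesday of the month.
1st Wednesday of January 2017: Jan 4 2017.
February 2017 — 1st Wednesday is Feb 1 2017.
1st Wednesday of March 2017: Mar 1 2017.

Jan 4 2017, Feb 1 2017, Mar 1 2017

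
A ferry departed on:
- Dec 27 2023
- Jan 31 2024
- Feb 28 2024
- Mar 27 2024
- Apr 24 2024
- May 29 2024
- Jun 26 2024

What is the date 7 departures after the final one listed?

Every date is a Wednesday; gaps 35, 28, 28, 28, 35, 28 days.
Each is the last Wednesday of its month (at least one falls on the 29th or later, ruling out '4th Wednesday').
July 2024 ends with Wednesday Jul 31 2024.
Last Wednesday of August 2024: Aug 28 2024.
Last Wednesday of September 2024: Sep 25 2024.
Last Wednesday of October 2024: Oct 30 2024.
November 2024 ends with Wednesday Nov 27 2024.
Last Wednesday of December 2024: Dec 25 2024.
January 2025 ends with Wednesday Jan 29 2025.

Jan 29 2025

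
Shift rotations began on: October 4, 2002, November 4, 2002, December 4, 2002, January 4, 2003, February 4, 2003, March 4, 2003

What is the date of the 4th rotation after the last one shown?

July 4, 2003

The day-of-month is always 4 (31, 30, 31, 31, 28 days between events).
So this recurs on the 4th of each month.
April 2003: April 4, 2003.
Next: May 2003 → May 4, 2003.
Next: June 2003 → June 4, 2003.
July 2003: July 4, 2003.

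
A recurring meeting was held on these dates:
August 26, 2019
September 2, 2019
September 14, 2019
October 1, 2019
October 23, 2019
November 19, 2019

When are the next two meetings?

Intervals are 7, 12, 17, 22, 27 days — an arithmetic progression with common difference 5.
Next gap: 32 days. November 19, 2019 + 32 days = December 21, 2019.
Next gap: 37 days. December 21, 2019 + 37 days = January 27, 2020.

December 21, 2019; January 27, 2020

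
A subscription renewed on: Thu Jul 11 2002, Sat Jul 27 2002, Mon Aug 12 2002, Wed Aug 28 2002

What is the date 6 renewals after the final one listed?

Mon Dec 2 2002

The spacing is 16, 16, 16 days — always 16 days.
Wed Aug 28 2002 + 16 days = Fri Sep 13 2002.
Fri Sep 13 2002 + 16 days = Sun Sep 29 2002.
Sun Sep 29 2002 + 16 days = Tue Oct 15 2002.
Tue Oct 15 2002 + 16 days = Thu Oct 31 2002.
Thu Oct 31 2002 + 16 days = Sat Nov 16 2002.
Sat Nov 16 2002 + 16 days = Mon Dec 2 2002.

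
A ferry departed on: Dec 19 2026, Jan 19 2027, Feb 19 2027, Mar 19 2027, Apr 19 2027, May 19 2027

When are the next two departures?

Jun 19 2027, Jul 19 2027

The day-of-month is always 19 (31, 31, 28, 31, 30 days between events).
So this recurs on the 19th of each month.
June 2027: Jun 19 2027.
July 2027: Jul 19 2027.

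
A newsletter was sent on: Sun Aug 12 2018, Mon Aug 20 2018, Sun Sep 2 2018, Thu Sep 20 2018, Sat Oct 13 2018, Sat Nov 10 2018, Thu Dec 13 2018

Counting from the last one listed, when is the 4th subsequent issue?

Thu Jun 13 2019

Intervals are 8, 13, 18, 23, 28, 33 days — an arithmetic progression with common difference 5.
Next gap: 38 days. Thu Dec 13 2018 + 38 days = Sun Jan 20 2019.
Next gap: 43 days. Sun Jan 20 2019 + 43 days = Mon Mar 4 2019.
Next gap: 48 days. Mon Mar 4 2019 + 48 days = Sun Apr 21 2019.
Next gap: 53 days. Sun Apr 21 2019 + 53 days = Thu Jun 13 2019.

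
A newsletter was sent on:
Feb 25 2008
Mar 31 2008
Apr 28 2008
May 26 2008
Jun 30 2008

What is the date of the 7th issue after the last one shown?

All Mondays; the gaps (35, 28, 28, 35) vary with month length.
This is the last Monday of each month.
Last Monday of July 2008: Jul 28 2008.
Last Monday of August 2008: Aug 25 2008.
September 2008 ends with Monday Sep 29 2008.
October 2008 ends with Monday Oct 27 2008.
November 2008 ends with Monday Nov 24 2008.
December 2008 ends with Monday Dec 29 2008.
Last Monday of January 2009: Jan 26 2009.

Jan 26 2009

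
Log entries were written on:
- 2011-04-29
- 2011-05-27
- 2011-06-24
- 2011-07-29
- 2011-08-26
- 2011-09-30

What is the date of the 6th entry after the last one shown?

2012-03-30

Every date is a Friday; gaps 28, 28, 35, 28, 35 days.
Each is the last Friday of its month (at least one falls on the 29th or later, ruling out '4th Friday').
Last Friday of October 2011: 2011-10-28.
November 2011 ends with Friday 2011-11-25.
December 2011 ends with Friday 2011-12-30.
Last Friday of January 2012: 2012-01-27.
February 2012 ends with Friday 2012-02-24.
March 2012 ends with Friday 2012-03-30.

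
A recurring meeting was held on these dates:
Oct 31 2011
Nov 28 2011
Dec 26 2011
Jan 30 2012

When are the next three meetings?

Every date is a Monday; gaps 28, 28, 35 days.
Each is the last Monday of its month (at least one falls on the 29th or later, ruling out '4th Monday').
February 2012 ends with Monday Feb 27 2012.
March 2012 ends with Monday Mar 26 2012.
April 2012 ends with Monday Apr 30 2012.

Feb 27 2012, Mar 26 2012, Apr 30 2012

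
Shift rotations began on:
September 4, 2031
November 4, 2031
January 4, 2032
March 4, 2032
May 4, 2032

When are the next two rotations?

Each date is the 4th; the gaps (61, 61, 60, 61) track the month lengths.
The rule is the 4th of every 2 months.
Next: July 2032 → July 4, 2032.
Next: September 2032 → September 4, 2032.

July 4, 2032; September 4, 2032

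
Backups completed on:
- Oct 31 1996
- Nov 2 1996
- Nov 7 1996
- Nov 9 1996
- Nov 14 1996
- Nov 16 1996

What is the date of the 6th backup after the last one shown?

Dec 7 1996

Every event lands on a Thursday or Saturday (gaps cycle 2, 5, 2, 5, 2).
So the schedule is: every Thursday and Saturday.
The following Thursday is Nov 21 1996.
The following Saturday is Nov 23 1996.
The following Thursday is Nov 28 1996.
The following Saturday is Nov 30 1996.
Next Thursday: Dec 5 1996.
Next Saturday: Dec 7 1996.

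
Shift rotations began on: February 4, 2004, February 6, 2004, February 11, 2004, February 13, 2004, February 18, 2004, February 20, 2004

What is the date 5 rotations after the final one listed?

March 10, 2004

Every event lands on a Wednesday or Friday (gaps cycle 2, 5, 2, 5, 2).
So the schedule is: every Wednesday and Friday.
The following Wednesday is February 25, 2004.
The following Friday is February 27, 2004.
Next Wednesday: March 3, 2004.
The following Friday is March 5, 2004.
The following Wednesday is March 10, 2004.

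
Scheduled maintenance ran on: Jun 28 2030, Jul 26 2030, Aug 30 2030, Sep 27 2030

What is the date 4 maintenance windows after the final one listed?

These are Fridays with 28, 35, 28-day gaps.
Each is the final Friday of its month — Aug 30 2030 is past the 28th, so '4th Friday' doesn't fit.
October 2030 ends with Friday Oct 25 2030.
November 2030 ends with Friday Nov 29 2030.
December 2030 ends with Friday Dec 27 2030.
January 2031 ends with Friday Jan 31 2031.

Jan 31 2031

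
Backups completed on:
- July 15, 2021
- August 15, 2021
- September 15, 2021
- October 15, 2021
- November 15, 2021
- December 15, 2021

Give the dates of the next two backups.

Each date is the 15th; the gaps (31, 31, 30, 31, 30) track the month lengths.
The rule is the 15th of each month.
January 2022: January 15, 2022.
February 2022: February 15, 2022.

January 15, 2022; February 15, 2022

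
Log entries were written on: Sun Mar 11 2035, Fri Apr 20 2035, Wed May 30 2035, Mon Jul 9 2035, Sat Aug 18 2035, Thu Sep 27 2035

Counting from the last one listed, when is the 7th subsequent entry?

Thu Jul 3 2036

Gaps between consecutive events: 40, 40, 40, 40, 40 days — a constant 40-day interval.
Thu Sep 27 2035 + 40 days = Tue Nov 6 2035.
Tue Nov 6 2035 + 40 days = Sun Dec 16 2035.
Sun Dec 16 2035 + 40 days = Fri Jan 25 2036.
Fri Jan 25 2036 + 40 days = Wed Mar 5 2036.
Wed Mar 5 2036 + 40 days = Mon Apr 14 2036.
Mon Apr 14 2036 + 40 days = Sat May 24 2036.
Sat May 24 2036 + 40 days = Thu Jul 3 2036.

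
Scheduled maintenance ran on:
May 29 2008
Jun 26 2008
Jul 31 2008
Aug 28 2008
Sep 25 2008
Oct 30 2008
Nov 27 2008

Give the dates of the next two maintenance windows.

Dec 25 2008, Jan 29 2009

All Thursdays; the gaps (28, 35, 28, 28, 35, 28) vary with month length.
This is the last Thursday of each month.
Last Thursday of December 2008: Dec 25 2008.
Last Thursday of January 2009: Jan 29 2009.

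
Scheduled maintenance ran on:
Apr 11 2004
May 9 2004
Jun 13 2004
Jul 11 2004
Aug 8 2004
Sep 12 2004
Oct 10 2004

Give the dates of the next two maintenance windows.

Nov 14 2004, Dec 12 2004

Gaps: 28, 35, 28, 28, 35, 28 days — a mix of 28 and 35. Every date is a Sunday.
Each is the 2nd Sunday of its month.
2nd Sunday of November 2004: Nov 14 2004.
2nd Sunday of December 2004: Dec 12 2004.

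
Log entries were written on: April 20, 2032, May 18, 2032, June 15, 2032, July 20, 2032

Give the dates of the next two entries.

August 17, 2032; September 21, 2032

All dates are Tuesdays, 28, 28, 35 days apart.
Specifically, the 3rd Tuesday of each month.
August 2032 — 3rd Tuesday is August 17, 2032.
September 2032 — 3rd Tuesday is September 21, 2032.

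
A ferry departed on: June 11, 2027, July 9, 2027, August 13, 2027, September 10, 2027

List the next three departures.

October 8, 2027; November 12, 2027; December 10, 2027

These are Fridays at 28- or 35-day spacing (28, 35, 28).
The pattern: 2nd Friday of the month.
2nd Friday of October 2027: October 8, 2027.
November 2027 — 2nd Friday is November 12, 2027.
2nd Friday of December 2027: December 10, 2027.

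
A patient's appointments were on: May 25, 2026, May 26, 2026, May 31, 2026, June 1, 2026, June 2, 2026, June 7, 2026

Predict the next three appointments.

June 8, 2026; June 9, 2026; June 14, 2026

The gap pattern 1, 5, 1, 1, 5 repeats every 3 events.
These are the Mondays, Tuesdays and Sundays of each week.
Next Monday: June 8, 2026.
The following Tuesday is June 9, 2026.
The following Sunday is June 14, 2026.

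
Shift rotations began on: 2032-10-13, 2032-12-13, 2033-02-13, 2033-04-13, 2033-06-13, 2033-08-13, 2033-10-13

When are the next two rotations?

2033-12-13, 2034-02-13

The day-of-month is always 13 (61, 62, 59, 61, 61, 61 days between events).
So this recurs on the 13th of every 2 months.
December 2033: 2033-12-13.
February 2034: 2034-02-13.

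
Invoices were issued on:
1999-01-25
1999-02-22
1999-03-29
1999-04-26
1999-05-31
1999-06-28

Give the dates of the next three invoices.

1999-07-26, 1999-08-30, 1999-09-27

These are Mondays with 28, 35, 28, 35, 28-day gaps.
Each is the final Monday of its month — 1999-03-29 is past the 28th, so '4th Monday' doesn't fit.
July 1999 ends with Monday 1999-07-26.
August 1999 ends with Monday 1999-08-30.
Last Monday of September 1999: 1999-09-27.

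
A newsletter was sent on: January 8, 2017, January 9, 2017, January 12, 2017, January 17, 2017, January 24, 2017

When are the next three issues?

Gaps: 1, 3, 5, 7 days — each gap is 2 larger than the previous one.
Next gap: 9 days. January 24, 2017 + 9 days = February 2, 2017.
Next gap: 11 days. February 2, 2017 + 11 days = February 13, 2017.
Next gap: 13 days. February 13, 2017 + 13 days = February 26, 2017.

February 2, 2017; February 13, 2017; February 26, 2017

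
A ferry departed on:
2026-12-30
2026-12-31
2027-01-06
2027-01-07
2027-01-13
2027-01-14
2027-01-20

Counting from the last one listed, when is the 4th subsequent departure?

Every event lands on a Wednesday or Thursday (gaps cycle 1, 6, 1, 6, 1, 6).
So the schedule is: every Wednesday and Thursday.
Next Thursday: 2027-01-21.
Next Wednesday: 2027-01-27.
The following Thursday is 2027-01-28.
The following Wednesday is 2027-02-03.

2027-02-03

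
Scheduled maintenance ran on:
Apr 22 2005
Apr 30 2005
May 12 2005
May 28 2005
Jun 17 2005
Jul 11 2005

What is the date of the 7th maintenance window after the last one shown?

Apr 17 2006

Intervals are 8, 12, 16, 20, 24 days — an arithmetic progression with common difference 4.
Next gap: 28 days. Jul 11 2005 + 28 days = Aug 8 2005.
Next gap: 32 days. Aug 8 2005 + 32 days = Sep 9 2005.
Next gap: 36 days. Sep 9 2005 + 36 days = Oct 15 2005.
Next gap: 40 days. Oct 15 2005 + 40 days = Nov 24 2005.
Next gap: 44 days. Nov 24 2005 + 44 days = Jan 7 2006.
Next gap: 48 days. Jan 7 2006 + 48 days = Feb 24 2006.
Next gap: 52 days. Feb 24 2006 + 52 days = Apr 17 2006.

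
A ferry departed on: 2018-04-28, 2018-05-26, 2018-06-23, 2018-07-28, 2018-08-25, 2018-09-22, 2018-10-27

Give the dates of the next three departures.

2018-11-24, 2018-12-22, 2019-01-26

These are Saturdays at 28- or 35-day spacing (28, 28, 35, 28, 28, 35).
The pattern: 4th Saturday of the month.
November 2018 — 4th Saturday is 2018-11-24.
4th Saturday of December 2018: 2018-12-22.
4th Saturday of January 2019: 2019-01-26.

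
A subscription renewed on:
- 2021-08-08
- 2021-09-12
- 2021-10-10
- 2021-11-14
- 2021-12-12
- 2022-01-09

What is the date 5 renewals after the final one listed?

2022-06-12

These are Sundays at 28- or 35-day spacing (35, 28, 35, 28, 28).
The pattern: 2nd Sunday of the month.
February 2022 — 2nd Sunday is 2022-02-13.
2nd Sunday of March 2022: 2022-03-13.
April 2022 — 2nd Sunday is 2022-04-10.
2nd Sunday of May 2022: 2022-05-08.
2nd Sunday of June 2022: 2022-06-12.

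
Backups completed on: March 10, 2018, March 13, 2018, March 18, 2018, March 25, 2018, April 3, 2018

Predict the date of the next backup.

Intervals are 3, 5, 7, 9 days — an arithmetic progression with common difference 2.
Next gap: 11 days. April 3, 2018 + 11 days = April 14, 2018.

April 14, 2018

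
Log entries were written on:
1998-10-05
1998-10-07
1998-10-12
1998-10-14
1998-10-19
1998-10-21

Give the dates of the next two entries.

1998-10-26, 1998-10-28

Every event lands on a Monday or Wednesday (gaps cycle 2, 5, 2, 5, 2).
So the schedule is: every Monday and Wednesday.
Next Monday: 1998-10-26.
The following Wednesday is 1998-10-28.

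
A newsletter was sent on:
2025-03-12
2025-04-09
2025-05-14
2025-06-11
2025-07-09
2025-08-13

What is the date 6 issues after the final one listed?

These are Wednesdays at 28- or 35-day spacing (28, 35, 28, 28, 35).
The pattern: 2nd Wednesday of the month.
September 2025 — 2nd Wednesday is 2025-09-10.
2nd Wednesday of October 2025: 2025-10-08.
2nd Wednesday of November 2025: 2025-11-12.
2nd Wednesday of December 2025: 2025-12-10.
January 2026 — 2nd Wednesday is 2026-01-14.
2nd Wednesday of February 2026: 2026-02-11.

2026-02-11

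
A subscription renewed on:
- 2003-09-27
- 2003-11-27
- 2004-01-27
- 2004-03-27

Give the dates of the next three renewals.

2004-05-27, 2004-07-27, 2004-09-27

The day-of-month is always 27 (61, 61, 60 days between events).
So this recurs on the 27th of every 2 months.
Next: May 2004 → 2004-05-27.
July 2004: 2004-07-27.
September 2004: 2004-09-27.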